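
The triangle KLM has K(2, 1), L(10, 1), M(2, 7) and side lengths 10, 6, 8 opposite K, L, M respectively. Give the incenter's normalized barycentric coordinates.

The incenter has barycentric coordinates proportional to the opposite side lengths: (10 : 6 : 8).
Normalizing by 10+6+8 = 24 gives (5/12, 1/4, 1/3).

(5/12, 1/4, 1/3)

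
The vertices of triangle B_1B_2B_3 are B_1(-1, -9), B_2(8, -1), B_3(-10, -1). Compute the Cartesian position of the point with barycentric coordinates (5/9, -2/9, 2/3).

M = (5/9)·B_1 + (-2/9)·B_2 + (2/3)·B_3.
x-coordinate: (5/9)·(-1) + (-2/9)·8 + (2/3)·(-10) = -9.
y-coordinate: (5/9)·(-9) + (-2/9)·(-1) + (2/3)·(-1) = -49/9.

(-9, -49/9)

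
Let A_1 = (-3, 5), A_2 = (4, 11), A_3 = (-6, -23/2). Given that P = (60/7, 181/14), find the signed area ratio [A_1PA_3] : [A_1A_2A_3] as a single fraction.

12/7

[A_1A_2A_3] = ½·((-3)·(11−(-23/2)) + 4·(-23/2−5) + (-6)·(5−11)) = ½·(-135/2 − 66 + 36) = -195/4.
[A_1PA_3] = ½·((-3)·(181/14−(-23/2)) + (60/7)·(-23/2−5) + (-6)·(5−(181/14))) = ½·(-513/7 − 990/7 + 333/7) = -585/7, so the ratio is (-585/7)/(-195/4) = 12/7.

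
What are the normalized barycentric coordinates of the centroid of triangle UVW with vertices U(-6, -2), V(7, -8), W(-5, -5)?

(1/3, 1/3, 1/3)

The centroid is the average of the vertices, so each weight is 1/3.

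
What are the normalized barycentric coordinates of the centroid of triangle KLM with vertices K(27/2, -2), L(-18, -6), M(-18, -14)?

The centroid is the average of the vertices, so each weight is 1/3.

(1/3, 1/3, 1/3)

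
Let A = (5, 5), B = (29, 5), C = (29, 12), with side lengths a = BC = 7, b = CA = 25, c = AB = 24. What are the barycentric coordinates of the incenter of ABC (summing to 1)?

The incenter has barycentric coordinates proportional to the opposite side lengths: (7 : 25 : 24).
Normalizing by 7+25+24 = 56 gives (1/8, 25/56, 3/7).

(1/8, 25/56, 3/7)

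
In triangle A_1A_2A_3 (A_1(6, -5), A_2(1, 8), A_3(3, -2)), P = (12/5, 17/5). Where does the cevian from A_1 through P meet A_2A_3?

(3/2, 11/2)

Barycentric coordinates of P with respect to A_1A_2A_3: (1/5, 3/5, 1/5).
On side A_2A_3 the A_1-coordinate is zero; dropping P's A_1-weight 1/5 and renormalizing the remaining 3/5 : 1/5 gives weights 3/4, 1/4 on A_2, A_3.
Q = (3/4)·(1, 8) + (1/4)·(3, -2) = (3/2, 11/2).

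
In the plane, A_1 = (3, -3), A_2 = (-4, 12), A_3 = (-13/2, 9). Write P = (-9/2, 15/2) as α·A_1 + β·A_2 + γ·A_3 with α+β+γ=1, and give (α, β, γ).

Signed area of the reference triangle: [A_1A_2A_3] = ½·(3·(12−9) + (-4)·(9−(-3)) + (-13/2)·(-3−12)) = ½·(9 − 48 + 195/2) = 117/4.
[PA_2A_3] = ½·((-9/2)·(12−9) + (-4)·(9−(15/2)) + (-13/2)·(15/2−12)) = ½·(-27/2 − 6 + 117/4) = 39/8, so the A_1-coordinate is (39/8)/(117/4) = 1/6.
[A_1PA_3] = ½·(3·(15/2−9) + (-9/2)·(9−(-3)) + (-13/2)·(-3−(15/2))) = ½·(-9/2 − 54 + 273/4) = 39/8, so the A_2-coordinate is 1/6.
[A_1A_2P] = ½·(3·(12−(15/2)) + (-4)·(15/2−(-3)) + (-9/2)·(-3−12)) = ½·(27/2 − 42 + 135/2) = 39/2, so the A_3-coordinate is 2/3.
Check: 1/6 + 1/6 + 2/3 = 1.

(1/6, 1/6, 2/3)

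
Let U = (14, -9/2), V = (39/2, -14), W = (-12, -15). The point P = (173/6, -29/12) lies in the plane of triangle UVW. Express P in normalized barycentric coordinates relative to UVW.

(7/6, 1/3, -1/2)

Signed area of the reference triangle: [UVW] = ½·(14·(-14−(-15)) + (39/2)·(-15−(-9/2)) + (-12)·(-9/2−(-14))) = ½·(14 − 819/4 − 114) = -1219/8.
[PVW] = ½·((173/6)·(-14−(-15)) + (39/2)·(-15−(-29/12)) + (-12)·(-29/12−(-14))) = ½·(173/6 − 1963/8 − 139) = -8533/48, so the U-coordinate is (-8533/48)/(-1219/8) = 7/6.
[UPW] = ½·(14·(-29/12−(-15)) + (173/6)·(-15−(-9/2)) + (-12)·(-9/2−(-29/12))) = ½·(1057/6 − 1211/4 + 25) = -1219/24, so the V-coordinate is 1/3.
[UVP] = ½·(14·(-14−(-29/12)) + (39/2)·(-29/12−(-9/2)) + (173/6)·(-9/2−(-14))) = ½·(-973/6 + 325/8 + 3287/12) = 1219/16, so the W-coordinate is -1/2.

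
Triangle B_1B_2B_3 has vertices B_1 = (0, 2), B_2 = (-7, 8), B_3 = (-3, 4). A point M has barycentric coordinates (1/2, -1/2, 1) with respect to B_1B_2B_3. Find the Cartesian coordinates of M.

(1/2, 1)

M = (1/2)·B_1 + (-1/2)·B_2 + 1·B_3.
x-coordinate: (1/2)·0 + (-1/2)·(-7) + 1·(-3) = 1/2.
y-coordinate: (1/2)·2 + (-1/2)·8 + 1·4 = 1.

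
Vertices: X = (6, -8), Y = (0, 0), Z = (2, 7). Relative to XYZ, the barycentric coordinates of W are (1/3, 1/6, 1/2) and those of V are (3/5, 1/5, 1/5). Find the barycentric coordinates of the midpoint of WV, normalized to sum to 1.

Since both coordinate triples sum to 1, the midpoint's barycentrics are the componentwise average.
(1/3+3/5)/2 = 7/15; similarly 11/60 and 7/20.

(7/15, 11/60, 7/20)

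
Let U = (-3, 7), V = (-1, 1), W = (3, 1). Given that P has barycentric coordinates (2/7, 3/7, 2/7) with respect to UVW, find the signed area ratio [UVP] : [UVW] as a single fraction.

2/7

The signed ratio [UVP]/[UVW] equals the barycentric coordinate of P at vertex W, which is 2/7.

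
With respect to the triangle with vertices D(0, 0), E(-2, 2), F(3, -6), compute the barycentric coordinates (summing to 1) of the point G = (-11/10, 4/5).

(1/5, 7/10, 1/10)

Signed area of the reference triangle: [DEF] = ½·(0·(2−(-6)) + (-2)·(-6−0) + 3·(0−2)) = ½·(0 + 12 − 6) = 3.
[GEF] = ½·((-11/10)·(2−(-6)) + (-2)·(-6−(4/5)) + 3·(4/5−2)) = ½·(-44/5 + 68/5 − 18/5) = 3/5, so the D-coordinate is (3/5)/3 = 1/5.
[DGF] = ½·(0·(4/5−(-6)) + (-11/10)·(-6−0) + 3·(0−(4/5))) = ½·(0 + 33/5 − 12/5) = 21/10, so the E-coordinate is 7/10.
[DEG] = ½·(0·(2−(4/5)) + (-2)·(4/5−0) + (-11/10)·(0−2)) = ½·(0 − 8/5 + 11/5) = 3/10, so the F-coordinate is 1/10.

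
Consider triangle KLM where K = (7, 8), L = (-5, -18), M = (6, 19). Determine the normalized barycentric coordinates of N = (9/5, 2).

(1/5, 2/5, 2/5)

Signed area of the reference triangle: [KLM] = ½·(7·(-18−19) + (-5)·(19−8) + 6·(8−(-18))) = ½·(-259 − 55 + 156) = -79.
[NLM] = ½·((9/5)·(-18−19) + (-5)·(19−2) + 6·(2−(-18))) = ½·(-333/5 − 85 + 120) = -79/5, so the K-coordinate is (-79/5)/(-79) = 1/5.
[KNM] = ½·(7·(2−19) + (9/5)·(19−8) + 6·(8−2)) = ½·(-119 + 99/5 + 36) = -158/5, so the L-coordinate is 2/5.
[KLN] = ½·(7·(-18−2) + (-5)·(2−8) + (9/5)·(8−(-18))) = ½·(-140 + 30 + 234/5) = -158/5, so the M-coordinate is 2/5.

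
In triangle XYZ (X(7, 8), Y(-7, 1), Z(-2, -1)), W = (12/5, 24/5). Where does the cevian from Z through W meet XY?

(7/2, 25/4)

Barycentric coordinates of W with respect to XYZ: (3/5, 1/5, 1/5).
On side XY the Z-coordinate is zero; dropping W's Z-weight 1/5 and renormalizing the remaining 3/5 : 1/5 gives weights 3/4, 1/4 on X, Y.
V = (3/4)·(7, 8) + (1/4)·(-7, 1) = (7/2, 25/4).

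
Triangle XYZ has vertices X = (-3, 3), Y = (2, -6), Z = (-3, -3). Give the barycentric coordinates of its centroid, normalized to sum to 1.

(1/3, 1/3, 1/3)

The centroid is the average of the vertices, so each weight is 1/3.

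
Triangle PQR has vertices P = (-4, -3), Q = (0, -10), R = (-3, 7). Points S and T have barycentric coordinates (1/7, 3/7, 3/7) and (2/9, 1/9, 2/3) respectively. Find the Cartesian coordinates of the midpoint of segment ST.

(-299/126, 37/63)

Barycentric coordinates of the midpoint are the average: (23/126, 17/63, 23/42).
Converting: (23/126)·P + (17/63)·Q + (23/42)·R = (-299/126, 37/63).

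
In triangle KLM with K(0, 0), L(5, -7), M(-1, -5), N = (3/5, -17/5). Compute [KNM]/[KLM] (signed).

1/5

[KLM] = ½·(0·(-7−(-5)) + 5·(-5−0) + (-1)·(0−(-7))) = ½·(0 − 25 − 7) = -16.
[KNM] = ½·(0·(-17/5−(-5)) + (3/5)·(-5−0) + (-1)·(0−(-17/5))) = ½·(0 − 3 − 17/5) = -16/5, so the ratio is (-16/5)/(-16) = 1/5.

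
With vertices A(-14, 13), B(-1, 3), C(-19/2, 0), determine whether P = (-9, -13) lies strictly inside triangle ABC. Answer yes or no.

Barycentric coordinates of P: (-28/31, -13/31, 72/31).
The three coordinates are negative, negative, positive; a point is interior exactly when all three are positive.

no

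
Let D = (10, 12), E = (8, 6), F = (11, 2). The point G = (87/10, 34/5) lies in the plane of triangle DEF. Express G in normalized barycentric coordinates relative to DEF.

Signed area of the reference triangle: [DEF] = ½·(10·(6−2) + 8·(2−12) + 11·(12−6)) = ½·(40 − 80 + 66) = 13.
[GEF] = ½·((87/10)·(6−2) + 8·(2−(34/5)) + 11·(34/5−6)) = ½·(174/5 − 192/5 + 44/5) = 13/5, so the D-coordinate is (13/5)/13 = 1/5.
[DGF] = ½·(10·(34/5−2) + (87/10)·(2−12) + 11·(12−(34/5))) = ½·(48 − 87 + 286/5) = 91/10, so the E-coordinate is 7/10.
[DEG] = ½·(10·(6−(34/5)) + 8·(34/5−12) + (87/10)·(12−6)) = ½·(-8 − 208/5 + 261/5) = 13/10, so the F-coordinate is 1/10.
Check: 1/5 + 7/10 + 1/10 = 1.

(1/5, 7/10, 1/10)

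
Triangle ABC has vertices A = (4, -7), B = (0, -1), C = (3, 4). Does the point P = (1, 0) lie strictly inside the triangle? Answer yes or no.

yes

Barycentric coordinates of P: (1/19, 13/19, 5/19).
The three coordinates are positive, positive, positive; a point is interior exactly when all three are positive.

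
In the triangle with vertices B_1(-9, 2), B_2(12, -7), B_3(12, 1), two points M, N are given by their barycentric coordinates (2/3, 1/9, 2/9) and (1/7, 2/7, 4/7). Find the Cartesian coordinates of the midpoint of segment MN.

Barycentric coordinates of the midpoint are the average: (17/42, 25/126, 25/63).
Converting: (17/42)·B_1 + (25/126)·B_2 + (25/63)·B_3 = (7/2, -23/126).

(7/2, -23/126)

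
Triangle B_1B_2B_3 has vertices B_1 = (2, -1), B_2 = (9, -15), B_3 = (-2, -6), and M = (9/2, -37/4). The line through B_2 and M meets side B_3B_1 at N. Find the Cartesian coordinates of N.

Barycentric coordinates of M with respect to B_1B_2B_3: (1/4, 1/2, 1/4).
On side B_3B_1 the B_2-coordinate is zero; dropping M's B_2-weight 1/2 and renormalizing the remaining 1/4 : 1/4 gives weights 1/2, 1/2 on B_3, B_1.
N = (1/2)·(-2, -6) + (1/2)·(2, -1) = (0, -7/2).

(0, -7/2)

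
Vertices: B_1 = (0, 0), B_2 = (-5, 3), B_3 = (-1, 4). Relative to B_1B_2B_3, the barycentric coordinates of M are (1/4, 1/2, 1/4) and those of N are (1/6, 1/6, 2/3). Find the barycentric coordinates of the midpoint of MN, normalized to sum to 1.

Since both coordinate triples sum to 1, the midpoint's barycentrics are the componentwise average.
(1/4+1/6)/2 = 5/24; similarly 1/3 and 11/24.

(5/24, 1/3, 11/24)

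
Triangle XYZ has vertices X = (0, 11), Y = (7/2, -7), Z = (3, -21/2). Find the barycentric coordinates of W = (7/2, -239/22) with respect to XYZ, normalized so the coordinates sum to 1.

Signed area of the reference triangle: [XYZ] = ½·(0·(-7−(-21/2)) + (7/2)·(-21/2−11) + 3·(11−(-7))) = ½·(0 − 301/4 + 54) = -85/8.
[WYZ] = ½·((7/2)·(-7−(-21/2)) + (7/2)·(-21/2−(-239/22)) + 3·(-239/22−(-7))) = ½·(49/4 + 14/11 − 255/22) = 85/88, so the X-coordinate is (85/88)/(-85/8) = -1/11.
[XWZ] = ½·(0·(-239/22−(-21/2)) + (7/2)·(-21/2−11) + 3·(11−(-239/22))) = ½·(0 − 301/4 + 1443/22) = -425/88, so the Y-coordinate is 5/11.
[XYW] = ½·(0·(-7−(-239/22)) + (7/2)·(-239/22−11) + (7/2)·(11−(-7))) = ½·(0 − 3367/44 + 63) = -595/88, so the Z-coordinate is 7/11.

(-1/11, 5/11, 7/11)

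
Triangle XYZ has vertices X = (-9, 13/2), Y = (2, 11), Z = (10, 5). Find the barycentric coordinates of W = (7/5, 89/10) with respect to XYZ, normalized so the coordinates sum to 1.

(1/5, 3/5, 1/5)

Signed area of the reference triangle: [XYZ] = ½·((-9)·(11−5) + 2·(5−(13/2)) + 10·(13/2−11)) = ½·(-54 − 3 − 45) = -51.
[WYZ] = ½·((7/5)·(11−5) + 2·(5−(89/10)) + 10·(89/10−11)) = ½·(42/5 − 39/5 − 21) = -51/5, so the X-coordinate is (-51/5)/(-51) = 1/5.
[XWZ] = ½·((-9)·(89/10−5) + (7/5)·(5−(13/2)) + 10·(13/2−(89/10))) = ½·(-351/10 − 21/10 − 24) = -153/5, so the Y-coordinate is 3/5.
[XYW] = ½·((-9)·(11−(89/10)) + 2·(89/10−(13/2)) + (7/5)·(13/2−11)) = ½·(-189/10 + 24/5 − 63/10) = -51/5, so the Z-coordinate is 1/5.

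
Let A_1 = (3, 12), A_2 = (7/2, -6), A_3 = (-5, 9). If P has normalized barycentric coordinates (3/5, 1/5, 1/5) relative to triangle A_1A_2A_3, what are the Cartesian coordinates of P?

P = (3/5)·A_1 + (1/5)·A_2 + (1/5)·A_3.
x-coordinate: (3/5)·3 + (1/5)·(7/2) + (1/5)·(-5) = 3/2.
y-coordinate: (3/5)·12 + (1/5)·(-6) + (1/5)·9 = 39/5.

(3/2, 39/5)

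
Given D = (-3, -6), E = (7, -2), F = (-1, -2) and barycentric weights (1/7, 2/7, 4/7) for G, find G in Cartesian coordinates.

G = (1/7)·D + (2/7)·E + (4/7)·F.
x-coordinate: (1/7)·(-3) + (2/7)·7 + (4/7)·(-1) = 1.
y-coordinate: (1/7)·(-6) + (2/7)·(-2) + (4/7)·(-2) = -18/7.

(1, -18/7)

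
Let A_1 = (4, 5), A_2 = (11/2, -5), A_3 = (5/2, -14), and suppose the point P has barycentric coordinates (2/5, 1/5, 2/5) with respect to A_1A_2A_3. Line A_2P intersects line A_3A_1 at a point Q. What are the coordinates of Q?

(13/4, -9/2)

Line A_2P meets A_3A_1 where the A_2-coordinate vanishes; zeroing P's A_2-weight and renormalizing leaves A_3, A_1-weights 2/5 : 2/5 → (1/2, 1/2).
So Q = (1/2)·A_3 + (1/2)·A_1 = (13/4, -9/2).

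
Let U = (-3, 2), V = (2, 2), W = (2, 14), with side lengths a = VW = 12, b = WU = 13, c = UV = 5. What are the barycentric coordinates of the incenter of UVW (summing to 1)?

(2/5, 13/30, 1/6)

The incenter has barycentric coordinates proportional to the opposite side lengths: (12 : 13 : 5).
Normalizing by 12+13+5 = 30 gives (2/5, 13/30, 1/6).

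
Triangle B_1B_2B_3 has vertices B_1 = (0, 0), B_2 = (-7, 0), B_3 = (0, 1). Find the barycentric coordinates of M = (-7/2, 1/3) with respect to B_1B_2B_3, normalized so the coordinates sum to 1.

(1/6, 1/2, 1/3)

Signed area of the reference triangle: [B_1B_2B_3] = ½·(0·(0−1) + (-7)·(1−0) + 0·(0−0)) = ½·(0 − 7 + 0) = -7/2.
[MB_2B_3] = ½·((-7/2)·(0−1) + (-7)·(1−(1/3)) + 0·(1/3−0)) = ½·(7/2 − 14/3 + 0) = -7/12, so the B_1-coordinate is (-7/12)/(-7/2) = 1/6.
[B_1MB_3] = ½·(0·(1/3−1) + (-7/2)·(1−0) + 0·(0−(1/3))) = ½·(0 − 7/2 + 0) = -7/4, so the B_2-coordinate is 1/2.
[B_1B_2M] = ½·(0·(0−(1/3)) + (-7)·(1/3−0) + (-7/2)·(0−0)) = ½·(0 − 7/3 + 0) = -7/6, so the B_3-coordinate is 1/3.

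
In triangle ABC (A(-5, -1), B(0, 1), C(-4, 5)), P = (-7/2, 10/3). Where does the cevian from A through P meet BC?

Barycentric coordinates of P with respect to ABC: (1/6, 1/6, 2/3).
On side BC the A-coordinate is zero; dropping P's A-weight 1/6 and renormalizing the remaining 1/6 : 2/3 gives weights 1/5, 4/5 on B, C.
Q = (1/5)·(0, 1) + (4/5)·(-4, 5) = (-16/5, 21/5).

(-16/5, 21/5)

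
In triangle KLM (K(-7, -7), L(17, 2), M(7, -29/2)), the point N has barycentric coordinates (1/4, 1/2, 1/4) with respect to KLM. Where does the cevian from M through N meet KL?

(9, -1)

Line MN meets KL where the M-coordinate vanishes; zeroing N's M-weight and renormalizing leaves K, L-weights 1/4 : 1/2 → (1/3, 2/3).
So J = (1/3)·K + (2/3)·L = (9, -1).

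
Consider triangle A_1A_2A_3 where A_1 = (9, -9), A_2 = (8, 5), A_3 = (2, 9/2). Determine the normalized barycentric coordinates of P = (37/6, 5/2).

Signed area of the reference triangle: [A_1A_2A_3] = ½·(9·(5−(9/2)) + 8·(9/2−(-9)) + 2·(-9−5)) = ½·(9/2 + 108 − 28) = 169/4.
[PA_2A_3] = ½·((37/6)·(5−(9/2)) + 8·(9/2−(5/2)) + 2·(5/2−5)) = ½·(37/12 + 16 − 5) = 169/24, so the A_1-coordinate is (169/24)/(169/4) = 1/6.
[A_1PA_3] = ½·(9·(5/2−(9/2)) + (37/6)·(9/2−(-9)) + 2·(-9−(5/2))) = ½·(-18 + 333/4 − 23) = 169/8, so the A_2-coordinate is 1/2.
[A_1A_2P] = ½·(9·(5−(5/2)) + 8·(5/2−(-9)) + (37/6)·(-9−5)) = ½·(45/2 + 92 − 259/3) = 169/12, so the A_3-coordinate is 1/3.
Check: 1/6 + 1/2 + 1/3 = 1.

(1/6, 1/2, 1/3)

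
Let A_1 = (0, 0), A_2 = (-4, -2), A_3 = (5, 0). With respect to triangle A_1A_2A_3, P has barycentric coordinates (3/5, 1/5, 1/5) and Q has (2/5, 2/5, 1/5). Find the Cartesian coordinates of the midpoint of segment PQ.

(-1/5, -3/5)

Barycentric coordinates of the midpoint are the average: (1/2, 3/10, 1/5).
Converting: (1/2)·A_1 + (3/10)·A_2 + (1/5)·A_3 = (-1/5, -3/5).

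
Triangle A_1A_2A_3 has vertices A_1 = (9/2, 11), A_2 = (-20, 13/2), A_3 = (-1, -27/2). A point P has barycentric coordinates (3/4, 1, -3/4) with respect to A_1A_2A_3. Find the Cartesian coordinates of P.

P = (3/4)·A_1 + 1·A_2 + (-3/4)·A_3.
x-coordinate: (3/4)·(9/2) + 1·(-20) + (-3/4)·(-1) = -127/8.
y-coordinate: (3/4)·11 + 1·(13/2) + (-3/4)·(-27/2) = 199/8.

(-127/8, 199/8)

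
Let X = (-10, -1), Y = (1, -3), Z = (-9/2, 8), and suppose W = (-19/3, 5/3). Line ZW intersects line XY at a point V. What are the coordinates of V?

(-29/4, -3/2)

Barycentric coordinates of W with respect to XYZ: (1/2, 1/6, 1/3).
On side XY the Z-coordinate is zero; dropping W's Z-weight 1/3 and renormalizing the remaining 1/2 : 1/6 gives weights 3/4, 1/4 on X, Y.
V = (3/4)·(-10, -1) + (1/4)·(1, -3) = (-29/4, -3/2).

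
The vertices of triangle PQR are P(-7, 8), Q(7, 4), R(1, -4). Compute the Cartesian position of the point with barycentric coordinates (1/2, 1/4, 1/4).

S = (1/2)·P + (1/4)·Q + (1/4)·R.
x-coordinate: (1/2)·(-7) + (1/4)·7 + (1/4)·1 = -3/2.
y-coordinate: (1/2)·8 + (1/4)·4 + (1/4)·(-4) = 4.

(-3/2, 4)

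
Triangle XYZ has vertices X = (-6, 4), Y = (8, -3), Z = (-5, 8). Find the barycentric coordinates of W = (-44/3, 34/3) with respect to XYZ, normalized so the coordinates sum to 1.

(1, -2/3, 2/3)

Signed area of the reference triangle: [XYZ] = ½·((-6)·(-3−8) + 8·(8−4) + (-5)·(4−(-3))) = ½·(66 + 32 − 35) = 63/2.
[WYZ] = ½·((-44/3)·(-3−8) + 8·(8−(34/3)) + (-5)·(34/3−(-3))) = ½·(484/3 − 80/3 − 215/3) = 63/2, so the X-coordinate is (63/2)/(63/2) = 1.
[XWZ] = ½·((-6)·(34/3−8) + (-44/3)·(8−4) + (-5)·(4−(34/3))) = ½·(-20 − 176/3 + 110/3) = -21, so the Y-coordinate is -2/3.
[XYW] = ½·((-6)·(-3−(34/3)) + 8·(34/3−4) + (-44/3)·(4−(-3))) = ½·(86 + 176/3 − 308/3) = 21, so the Z-coordinate is 2/3.
Check: 1 − 2/3 + 2/3 = 1.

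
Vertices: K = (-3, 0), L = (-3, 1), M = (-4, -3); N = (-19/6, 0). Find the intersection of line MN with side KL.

Barycentric coordinates of N with respect to KLM: (1/3, 1/2, 1/6).
On side KL the M-coordinate is zero; dropping N's M-weight 1/6 and renormalizing the remaining 1/3 : 1/2 gives weights 2/5, 3/5 on K, L.
J = (2/5)·(-3, 0) + (3/5)·(-3, 1) = (-3, 3/5).

(-3, 3/5)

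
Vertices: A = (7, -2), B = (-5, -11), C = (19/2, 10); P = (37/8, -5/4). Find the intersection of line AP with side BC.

Barycentric coordinates of P with respect to ABC: (1/2, 1/4, 1/4).
On side BC the A-coordinate is zero; dropping P's A-weight 1/2 and renormalizing the remaining 1/4 : 1/4 gives weights 1/2, 1/2 on B, C.
Q = (1/2)·(-5, -11) + (1/2)·(19/2, 10) = (9/4, -1/2).

(9/4, -1/2)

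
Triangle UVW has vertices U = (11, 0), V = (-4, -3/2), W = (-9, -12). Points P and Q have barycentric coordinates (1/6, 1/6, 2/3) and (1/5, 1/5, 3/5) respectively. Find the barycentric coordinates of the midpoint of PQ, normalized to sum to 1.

Since both coordinate triples sum to 1, the midpoint's barycentrics are the componentwise average.
(1/6+1/5)/2 = 11/60; similarly 11/60 and 19/30.

(11/60, 11/60, 19/30)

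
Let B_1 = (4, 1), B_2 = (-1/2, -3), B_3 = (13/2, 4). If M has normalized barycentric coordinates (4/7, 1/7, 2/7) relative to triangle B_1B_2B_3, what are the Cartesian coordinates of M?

(57/14, 9/7)

M = (4/7)·B_1 + (1/7)·B_2 + (2/7)·B_3.
x-coordinate: (4/7)·4 + (1/7)·(-1/2) + (2/7)·(13/2) = 57/14.
y-coordinate: (4/7)·1 + (1/7)·(-3) + (2/7)·4 = 9/7.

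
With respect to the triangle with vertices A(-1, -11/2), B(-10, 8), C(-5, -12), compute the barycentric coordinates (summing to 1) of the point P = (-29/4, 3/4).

Signed area of the reference triangle: [ABC] = ½·((-1)·(8−(-12)) + (-10)·(-12−(-11/2)) + (-5)·(-11/2−8)) = ½·(-20 + 65 + 135/2) = 225/4.
[PBC] = ½·((-29/4)·(8−(-12)) + (-10)·(-12−(3/4)) + (-5)·(3/4−8)) = ½·(-145 + 255/2 + 145/4) = 75/8, so the A-coordinate is (75/8)/(225/4) = 1/6.
[APC] = ½·((-1)·(3/4−(-12)) + (-29/4)·(-12−(-11/2)) + (-5)·(-11/2−(3/4))) = ½·(-51/4 + 377/8 + 125/4) = 525/16, so the B-coordinate is 7/12.
[ABP] = ½·((-1)·(8−(3/4)) + (-10)·(3/4−(-11/2)) + (-29/4)·(-11/2−8)) = ½·(-29/4 − 125/2 + 783/8) = 225/16, so the C-coordinate is 1/4.

(1/6, 7/12, 1/4)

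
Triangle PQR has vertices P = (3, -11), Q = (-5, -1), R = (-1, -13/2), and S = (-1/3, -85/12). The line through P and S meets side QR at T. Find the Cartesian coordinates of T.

(-2, -41/8)

Barycentric coordinates of S with respect to PQR: (1/3, 1/6, 1/2).
On side QR the P-coordinate is zero; dropping S's P-weight 1/3 and renormalizing the remaining 1/6 : 1/2 gives weights 1/4, 3/4 on Q, R.
T = (1/4)·(-5, -1) + (3/4)·(-1, -13/2) = (-2, -41/8).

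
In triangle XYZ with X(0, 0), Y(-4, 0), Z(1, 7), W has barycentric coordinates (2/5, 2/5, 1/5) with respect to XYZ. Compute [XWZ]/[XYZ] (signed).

2/5

The signed ratio [XWZ]/[XYZ] equals the barycentric coordinate of W at vertex Y, which is 2/5.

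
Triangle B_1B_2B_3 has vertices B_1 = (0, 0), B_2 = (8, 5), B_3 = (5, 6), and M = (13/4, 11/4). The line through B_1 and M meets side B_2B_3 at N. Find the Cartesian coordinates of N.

(13/2, 11/2)

Barycentric coordinates of M with respect to B_1B_2B_3: (1/2, 1/4, 1/4).
On side B_2B_3 the B_1-coordinate is zero; dropping M's B_1-weight 1/2 and renormalizing the remaining 1/4 : 1/4 gives weights 1/2, 1/2 on B_2, B_3.
N = (1/2)·(8, 5) + (1/2)·(5, 6) = (13/2, 11/2).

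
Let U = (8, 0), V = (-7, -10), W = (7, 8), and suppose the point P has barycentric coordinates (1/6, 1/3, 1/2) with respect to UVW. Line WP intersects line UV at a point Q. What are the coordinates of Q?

Line WP meets UV where the W-coordinate vanishes; zeroing P's W-weight and renormalizing leaves U, V-weights 1/6 : 1/3 → (1/3, 2/3).
So Q = (1/3)·U + (2/3)·V = (-2, -20/3).

(-2, -20/3)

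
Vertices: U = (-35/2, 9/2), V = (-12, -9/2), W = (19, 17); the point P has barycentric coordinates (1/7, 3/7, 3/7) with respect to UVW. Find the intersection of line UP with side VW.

(7/2, 25/4)

Line UP meets VW where the U-coordinate vanishes; zeroing P's U-weight and renormalizing leaves V, W-weights 3/7 : 3/7 → (1/2, 1/2).
So Q = (1/2)·V + (1/2)·W = (7/2, 25/4).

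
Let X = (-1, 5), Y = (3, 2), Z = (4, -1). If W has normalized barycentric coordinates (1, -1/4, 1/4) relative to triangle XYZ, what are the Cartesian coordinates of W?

W = 1·X + (-1/4)·Y + (1/4)·Z.
x-coordinate: 1·(-1) + (-1/4)·3 + (1/4)·4 = -3/4.
y-coordinate: 1·5 + (-1/4)·2 + (1/4)·(-1) = 17/4.

(-3/4, 17/4)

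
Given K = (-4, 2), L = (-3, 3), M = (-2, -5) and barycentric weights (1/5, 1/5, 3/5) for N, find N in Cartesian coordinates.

N = (1/5)·K + (1/5)·L + (3/5)·M.
x-coordinate: (1/5)·(-4) + (1/5)·(-3) + (3/5)·(-2) = -13/5.
y-coordinate: (1/5)·2 + (1/5)·3 + (3/5)·(-5) = -2.

(-13/5, -2)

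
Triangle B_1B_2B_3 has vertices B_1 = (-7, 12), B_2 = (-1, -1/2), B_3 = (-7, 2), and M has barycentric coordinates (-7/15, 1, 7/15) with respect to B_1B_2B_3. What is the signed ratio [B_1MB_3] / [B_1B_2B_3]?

1

The signed ratio [B_1MB_3]/[B_1B_2B_3] equals the barycentric coordinate of M at vertex B_2, which is 1.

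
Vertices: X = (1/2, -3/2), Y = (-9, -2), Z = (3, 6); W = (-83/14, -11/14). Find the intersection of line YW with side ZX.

Barycentric coordinates of W with respect to XYZ: (1/7, 5/7, 1/7).
On side ZX the Y-coordinate is zero; dropping W's Y-weight 5/7 and renormalizing the remaining 1/7 : 1/7 gives weights 1/2, 1/2 on Z, X.
V = (1/2)·(3, 6) + (1/2)·(1/2, -3/2) = (7/4, 9/4).

(7/4, 9/4)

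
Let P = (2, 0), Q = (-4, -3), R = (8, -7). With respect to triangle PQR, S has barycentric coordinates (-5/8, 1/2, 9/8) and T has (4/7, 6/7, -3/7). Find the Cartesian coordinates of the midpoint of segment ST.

Barycentric coordinates of the midpoint are the average: (-3/112, 19/28, 39/112).
Converting: (-3/112)·P + (19/28)·Q + (39/112)·R = (1/56, -501/112).

(1/56, -501/112)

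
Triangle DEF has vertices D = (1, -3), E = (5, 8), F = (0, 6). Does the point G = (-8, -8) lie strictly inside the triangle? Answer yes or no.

Barycentric coordinates of G: (54/47, -86/47, 79/47).
The three coordinates are positive, negative, positive; a point is interior exactly when all three are positive.

no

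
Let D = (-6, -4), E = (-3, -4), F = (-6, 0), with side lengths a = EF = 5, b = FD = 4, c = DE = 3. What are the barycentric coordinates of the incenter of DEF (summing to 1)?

The incenter has barycentric coordinates proportional to the opposite side lengths: (5 : 4 : 3).
Normalizing by 5+4+3 = 12 gives (5/12, 1/3, 1/4).

(5/12, 1/3, 1/4)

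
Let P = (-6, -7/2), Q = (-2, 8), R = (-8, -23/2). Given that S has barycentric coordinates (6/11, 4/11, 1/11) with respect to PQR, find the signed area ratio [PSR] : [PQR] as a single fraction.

4/11

The signed ratio [PSR]/[PQR] equals the barycentric coordinate of S at vertex Q, which is 4/11.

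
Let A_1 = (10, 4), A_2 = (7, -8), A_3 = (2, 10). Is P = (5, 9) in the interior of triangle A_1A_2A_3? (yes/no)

Barycentric coordinates of P: (49/114, -5/57, 25/38).
The three coordinates are positive, negative, positive; a point is interior exactly when all three are positive.

no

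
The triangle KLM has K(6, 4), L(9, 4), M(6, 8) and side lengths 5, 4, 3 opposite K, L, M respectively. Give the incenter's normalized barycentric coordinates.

The incenter has barycentric coordinates proportional to the opposite side lengths: (5 : 4 : 3).
Normalizing by 5+4+3 = 12 gives (5/12, 1/3, 1/4).

(5/12, 1/3, 1/4)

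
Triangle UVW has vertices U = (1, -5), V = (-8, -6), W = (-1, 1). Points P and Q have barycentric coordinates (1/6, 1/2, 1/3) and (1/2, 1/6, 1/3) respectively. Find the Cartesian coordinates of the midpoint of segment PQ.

(-8/3, -10/3)

Barycentric coordinates of the midpoint are the average: (1/3, 1/3, 1/3).
Converting: (1/3)·U + (1/3)·V + (1/3)·W = (-8/3, -10/3).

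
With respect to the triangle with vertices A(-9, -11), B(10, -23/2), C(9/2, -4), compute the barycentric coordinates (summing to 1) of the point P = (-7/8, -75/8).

Signed area of the reference triangle: [ABC] = ½·((-9)·(-23/2−(-4)) + 10·(-4−(-11)) + (9/2)·(-11−(-23/2))) = ½·(135/2 + 70 + 9/4) = 559/8.
[PBC] = ½·((-7/8)·(-23/2−(-4)) + 10·(-4−(-75/8)) + (9/2)·(-75/8−(-23/2))) = ½·(105/16 + 215/4 + 153/16) = 559/16, so the A-coordinate is (559/16)/(559/8) = 1/2.
[APC] = ½·((-9)·(-75/8−(-4)) + (-7/8)·(-4−(-11)) + (9/2)·(-11−(-75/8))) = ½·(387/8 − 49/8 − 117/16) = 559/32, so the B-coordinate is 1/4.
[ABP] = ½·((-9)·(-23/2−(-75/8)) + 10·(-75/8−(-11)) + (-7/8)·(-11−(-23/2))) = ½·(153/8 + 65/4 − 7/16) = 559/32, so the C-coordinate is 1/4.
Check: 1/2 + 1/4 + 1/4 = 1.

(1/2, 1/4, 1/4)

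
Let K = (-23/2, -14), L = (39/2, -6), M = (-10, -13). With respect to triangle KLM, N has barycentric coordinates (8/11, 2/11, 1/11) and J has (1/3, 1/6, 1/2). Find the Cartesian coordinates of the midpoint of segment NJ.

(-1493/264, -1625/132)

Barycentric coordinates of the midpoint are the average: (35/66, 23/132, 13/44).
Converting: (35/66)·K + (23/132)·L + (13/44)·M = (-1493/264, -1625/132).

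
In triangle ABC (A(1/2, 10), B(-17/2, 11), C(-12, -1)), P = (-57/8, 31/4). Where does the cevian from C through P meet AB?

(-11/2, 32/3)

Barycentric coordinates of P with respect to ABC: (1/4, 1/2, 1/4).
On side AB the C-coordinate is zero; dropping P's C-weight 1/4 and renormalizing the remaining 1/4 : 1/2 gives weights 1/3, 2/3 on A, B.
Q = (1/3)·(1/2, 10) + (2/3)·(-17/2, 11) = (-11/2, 32/3).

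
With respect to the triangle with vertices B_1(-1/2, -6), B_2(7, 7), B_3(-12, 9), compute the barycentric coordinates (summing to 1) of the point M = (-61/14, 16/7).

(3/7, 1/7, 3/7)

Signed area of the reference triangle: [B_1B_2B_3] = ½·((-1/2)·(7−9) + 7·(9−(-6)) + (-12)·(-6−7)) = ½·(1 + 105 + 156) = 131.
[MB_2B_3] = ½·((-61/14)·(7−9) + 7·(9−(16/7)) + (-12)·(16/7−7)) = ½·(61/7 + 47 + 396/7) = 393/7, so the B_1-coordinate is (393/7)/131 = 3/7.
[B_1MB_3] = ½·((-1/2)·(16/7−9) + (-61/14)·(9−(-6)) + (-12)·(-6−(16/7))) = ½·(47/14 − 915/14 + 696/7) = 131/7, so the B_2-coordinate is 1/7.
[B_1B_2M] = ½·((-1/2)·(7−(16/7)) + 7·(16/7−(-6)) + (-61/14)·(-6−7)) = ½·(-33/14 + 58 + 793/14) = 393/7, so the B_3-coordinate is 3/7.
Check: 3/7 + 1/7 + 3/7 = 1.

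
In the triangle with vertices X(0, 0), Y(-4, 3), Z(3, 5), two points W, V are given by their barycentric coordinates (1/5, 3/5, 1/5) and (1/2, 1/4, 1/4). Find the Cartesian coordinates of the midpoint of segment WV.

(-41/40, 12/5)

Barycentric coordinates of the midpoint are the average: (7/20, 17/40, 9/40).
Converting: (7/20)·X + (17/40)·Y + (9/40)·Z = (-41/40, 12/5).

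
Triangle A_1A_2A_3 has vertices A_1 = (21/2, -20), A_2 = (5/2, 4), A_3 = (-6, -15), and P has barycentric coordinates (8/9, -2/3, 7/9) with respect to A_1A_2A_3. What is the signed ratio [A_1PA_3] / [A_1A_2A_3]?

The signed ratio [A_1PA_3]/[A_1A_2A_3] equals the barycentric coordinate of P at vertex A_2, which is -2/3.

-2/3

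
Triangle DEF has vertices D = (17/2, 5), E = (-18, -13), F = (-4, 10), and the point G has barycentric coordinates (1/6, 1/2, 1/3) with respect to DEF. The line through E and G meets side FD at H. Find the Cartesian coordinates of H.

(1/6, 25/3)

Line EG meets FD where the E-coordinate vanishes; zeroing G's E-weight and renormalizing leaves F, D-weights 1/3 : 1/6 → (2/3, 1/3).
So H = (2/3)·F + (1/3)·D = (1/6, 25/3).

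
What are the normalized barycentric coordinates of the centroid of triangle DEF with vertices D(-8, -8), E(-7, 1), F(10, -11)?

(1/3, 1/3, 1/3)

The centroid is the average of the vertices, so each weight is 1/3.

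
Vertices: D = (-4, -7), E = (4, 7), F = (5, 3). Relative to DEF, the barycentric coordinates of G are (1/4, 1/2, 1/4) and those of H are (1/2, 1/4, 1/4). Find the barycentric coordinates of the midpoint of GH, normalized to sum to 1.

(3/8, 3/8, 1/4)

Since both coordinate triples sum to 1, the midpoint's barycentrics are the componentwise average.
(1/4+1/2)/2 = 3/8; similarly 3/8 and 1/4.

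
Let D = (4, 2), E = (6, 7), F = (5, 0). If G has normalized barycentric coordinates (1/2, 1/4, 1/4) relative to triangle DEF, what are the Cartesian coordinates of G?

G = (1/2)·D + (1/4)·E + (1/4)·F.
x-coordinate: (1/2)·4 + (1/4)·6 + (1/4)·5 = 19/4.
y-coordinate: (1/2)·2 + (1/4)·7 + (1/4)·0 = 11/4.

(19/4, 11/4)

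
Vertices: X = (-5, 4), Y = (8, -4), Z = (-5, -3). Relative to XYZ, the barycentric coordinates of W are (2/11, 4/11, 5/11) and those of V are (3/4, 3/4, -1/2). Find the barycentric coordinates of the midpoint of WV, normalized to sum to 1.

(41/88, 49/88, -1/44)

Since both coordinate triples sum to 1, the midpoint's barycentrics are the componentwise average.
(2/11+3/4)/2 = 41/88; similarly 49/88 and -1/44.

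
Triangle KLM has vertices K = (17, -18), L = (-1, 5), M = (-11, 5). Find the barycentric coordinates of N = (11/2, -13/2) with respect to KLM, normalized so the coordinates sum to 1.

Signed area of the reference triangle: [KLM] = ½·(17·(5−5) + (-1)·(5−(-18)) + (-11)·(-18−5)) = ½·(0 − 23 + 253) = 115.
[NLM] = ½·((11/2)·(5−5) + (-1)·(5−(-13/2)) + (-11)·(-13/2−5)) = ½·(0 − 23/2 + 253/2) = 115/2, so the K-coordinate is (115/2)/115 = 1/2.
[KNM] = ½·(17·(-13/2−5) + (11/2)·(5−(-18)) + (-11)·(-18−(-13/2))) = ½·(-391/2 + 253/2 + 253/2) = 115/4, so the L-coordinate is 1/4.
[KLN] = ½·(17·(5−(-13/2)) + (-1)·(-13/2−(-18)) + (11/2)·(-18−5)) = ½·(391/2 − 23/2 − 253/2) = 115/4, so the M-coordinate is 1/4.

(1/2, 1/4, 1/4)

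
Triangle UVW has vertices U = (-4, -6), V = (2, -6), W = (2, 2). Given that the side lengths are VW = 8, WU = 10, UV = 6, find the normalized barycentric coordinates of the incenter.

The incenter has barycentric coordinates proportional to the opposite side lengths: (8 : 10 : 6).
Normalizing by 8+10+6 = 24 gives (1/3, 5/12, 1/4).

(1/3, 5/12, 1/4)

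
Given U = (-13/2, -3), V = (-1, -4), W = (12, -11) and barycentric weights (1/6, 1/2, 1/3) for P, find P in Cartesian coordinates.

P = (1/6)·U + (1/2)·V + (1/3)·W.
x-coordinate: (1/6)·(-13/2) + (1/2)·(-1) + (1/3)·12 = 29/12.
y-coordinate: (1/6)·(-3) + (1/2)·(-4) + (1/3)·(-11) = -37/6.

(29/12, -37/6)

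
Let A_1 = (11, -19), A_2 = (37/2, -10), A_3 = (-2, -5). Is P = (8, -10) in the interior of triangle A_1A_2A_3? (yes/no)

Barycentric coordinates of P: (35/148, 25/74, 63/148).
The three coordinates are positive, positive, positive; a point is interior exactly when all three are positive.

yes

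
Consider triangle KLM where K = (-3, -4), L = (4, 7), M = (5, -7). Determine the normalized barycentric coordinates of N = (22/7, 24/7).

(1/7, 5/7, 1/7)

Signed area of the reference triangle: [KLM] = ½·((-3)·(7−(-7)) + 4·(-7−(-4)) + 5·(-4−7)) = ½·(-42 − 12 − 55) = -109/2.
[NLM] = ½·((22/7)·(7−(-7)) + 4·(-7−(24/7)) + 5·(24/7−7)) = ½·(44 − 292/7 − 125/7) = -109/14, so the K-coordinate is (-109/14)/(-109/2) = 1/7.
[KNM] = ½·((-3)·(24/7−(-7)) + (22/7)·(-7−(-4)) + 5·(-4−(24/7))) = ½·(-219/7 − 66/7 − 260/7) = -545/14, so the L-coordinate is 5/7.
[KLN] = ½·((-3)·(7−(24/7)) + 4·(24/7−(-4)) + (22/7)·(-4−7)) = ½·(-75/7 + 208/7 − 242/7) = -109/14, so the M-coordinate is 1/7.
Check: 1/7 + 5/7 + 1/7 = 1.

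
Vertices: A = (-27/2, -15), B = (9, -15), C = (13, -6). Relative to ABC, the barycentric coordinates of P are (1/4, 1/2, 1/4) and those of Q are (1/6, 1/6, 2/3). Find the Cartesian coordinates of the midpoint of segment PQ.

Barycentric coordinates of the midpoint are the average: (5/24, 1/3, 11/24).
Converting: (5/24)·A + (1/3)·B + (11/24)·C = (295/48, -87/8).

(295/48, -87/8)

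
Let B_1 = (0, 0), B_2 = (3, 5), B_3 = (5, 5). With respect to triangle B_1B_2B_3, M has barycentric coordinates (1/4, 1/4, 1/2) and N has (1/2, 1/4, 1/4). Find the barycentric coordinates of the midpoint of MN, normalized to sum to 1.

Since both coordinate triples sum to 1, the midpoint's barycentrics are the componentwise average.
(1/4+1/2)/2 = 3/8; similarly 1/4 and 3/8.

(3/8, 1/4, 3/8)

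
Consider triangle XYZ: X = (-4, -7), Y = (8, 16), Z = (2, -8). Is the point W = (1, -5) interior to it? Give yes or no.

yes

Barycentric coordinates of W: (7/25, 17/150, 91/150).
The three coordinates are positive, positive, positive; a point is interior exactly when all three are positive.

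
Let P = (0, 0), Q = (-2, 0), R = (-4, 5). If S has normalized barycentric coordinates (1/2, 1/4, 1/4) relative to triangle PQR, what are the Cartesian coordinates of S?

(-3/2, 5/4)

S = (1/2)·P + (1/4)·Q + (1/4)·R.
x-coordinate: (1/2)·0 + (1/4)·(-2) + (1/4)·(-4) = -3/2.
y-coordinate: (1/2)·0 + (1/4)·0 + (1/4)·5 = 5/4.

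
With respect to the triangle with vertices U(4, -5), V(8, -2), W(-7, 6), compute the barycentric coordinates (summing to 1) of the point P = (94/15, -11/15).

(-1/15, 14/15, 2/15)

Signed area of the reference triangle: [UVW] = ½·(4·(-2−6) + 8·(6−(-5)) + (-7)·(-5−(-2))) = ½·(-32 + 88 + 21) = 77/2.
[PVW] = ½·((94/15)·(-2−6) + 8·(6−(-11/15)) + (-7)·(-11/15−(-2))) = ½·(-752/15 + 808/15 − 133/15) = -77/30, so the U-coordinate is (-77/30)/(77/2) = -1/15.
[UPW] = ½·(4·(-11/15−6) + (94/15)·(6−(-5)) + (-7)·(-5−(-11/15))) = ½·(-404/15 + 1034/15 + 448/15) = 539/15, so the V-coordinate is 14/15.
[UVP] = ½·(4·(-2−(-11/15)) + 8·(-11/15−(-5)) + (94/15)·(-5−(-2))) = ½·(-76/15 + 512/15 − 94/5) = 77/15, so the W-coordinate is 2/15.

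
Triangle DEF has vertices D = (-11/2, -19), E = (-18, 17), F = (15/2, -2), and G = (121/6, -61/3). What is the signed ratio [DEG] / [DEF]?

4/3

[DEF] = ½·((-11/2)·(17−(-2)) + (-18)·(-2−(-19)) + (15/2)·(-19−17)) = ½·(-209/2 − 306 − 270) = -1361/4.
[DEG] = ½·((-11/2)·(17−(-61/3)) + (-18)·(-61/3−(-19)) + (121/6)·(-19−17)) = ½·(-616/3 + 24 − 726) = -1361/3, so the ratio is (-1361/3)/(-1361/4) = 4/3.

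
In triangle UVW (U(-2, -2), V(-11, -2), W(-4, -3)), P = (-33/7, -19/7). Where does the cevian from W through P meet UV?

Barycentric coordinates of P with respect to UVW: (1/7, 1/7, 5/7).
On side UV the W-coordinate is zero; dropping P's W-weight 5/7 and renormalizing the remaining 1/7 : 1/7 gives weights 1/2, 1/2 on U, V.
Q = (1/2)·(-2, -2) + (1/2)·(-11, -2) = (-13/2, -2).

(-13/2, -2)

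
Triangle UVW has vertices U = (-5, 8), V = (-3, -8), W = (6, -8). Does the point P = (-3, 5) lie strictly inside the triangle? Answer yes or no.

yes

Barycentric coordinates of P: (13/16, 1/144, 13/72).
The three coordinates are positive, positive, positive; a point is interior exactly when all three are positive.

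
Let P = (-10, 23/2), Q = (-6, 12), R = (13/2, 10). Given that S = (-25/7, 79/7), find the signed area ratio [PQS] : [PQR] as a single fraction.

2/7

[PQR] = ½·((-10)·(12−10) + (-6)·(10−(23/2)) + (13/2)·(23/2−12)) = ½·(-20 + 9 − 13/4) = -57/8.
[PQS] = ½·((-10)·(12−(79/7)) + (-6)·(79/7−(23/2)) + (-25/7)·(23/2−12)) = ½·(-50/7 + 9/7 + 25/14) = -57/28, so the ratio is (-57/28)/(-57/8) = 2/7.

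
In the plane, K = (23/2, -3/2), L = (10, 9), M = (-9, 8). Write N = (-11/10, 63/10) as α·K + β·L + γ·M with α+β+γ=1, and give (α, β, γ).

Signed area of the reference triangle: [KLM] = ½·((23/2)·(9−8) + 10·(8−(-3/2)) + (-9)·(-3/2−9)) = ½·(23/2 + 95 + 189/2) = 201/2.
[NLM] = ½·((-11/10)·(9−8) + 10·(8−(63/10)) + (-9)·(63/10−9)) = ½·(-11/10 + 17 + 243/10) = 201/10, so the K-coordinate is (201/10)/(201/2) = 1/5.
[KNM] = ½·((23/2)·(63/10−8) + (-11/10)·(8−(-3/2)) + (-9)·(-3/2−(63/10))) = ½·(-391/20 − 209/20 + 351/5) = 201/10, so the L-coordinate is 1/5.
[KLN] = ½·((23/2)·(9−(63/10)) + 10·(63/10−(-3/2)) + (-11/10)·(-3/2−9)) = ½·(621/20 + 78 + 231/20) = 603/10, so the M-coordinate is 3/5.

(1/5, 1/5, 3/5)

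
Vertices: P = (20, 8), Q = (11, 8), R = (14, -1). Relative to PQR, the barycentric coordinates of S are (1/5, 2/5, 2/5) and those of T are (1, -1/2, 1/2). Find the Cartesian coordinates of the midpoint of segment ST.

(71/4, 79/20)

Barycentric coordinates of the midpoint are the average: (3/5, -1/20, 9/20).
Converting: (3/5)·P + (-1/20)·Q + (9/20)·R = (71/4, 79/20).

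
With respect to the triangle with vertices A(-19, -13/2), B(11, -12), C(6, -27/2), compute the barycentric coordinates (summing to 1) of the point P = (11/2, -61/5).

(1/10, 2/5, 1/2)

Signed area of the reference triangle: [ABC] = ½·((-19)·(-12−(-27/2)) + 11·(-27/2−(-13/2)) + 6·(-13/2−(-12))) = ½·(-57/2 − 77 + 33) = -145/4.
[PBC] = ½·((11/2)·(-12−(-27/2)) + 11·(-27/2−(-61/5)) + 6·(-61/5−(-12))) = ½·(33/4 − 143/10 − 6/5) = -29/8, so the A-coordinate is (-29/8)/(-145/4) = 1/10.
[APC] = ½·((-19)·(-61/5−(-27/2)) + (11/2)·(-27/2−(-13/2)) + 6·(-13/2−(-61/5))) = ½·(-247/10 − 77/2 + 171/5) = -29/2, so the B-coordinate is 2/5.
[ABP] = ½·((-19)·(-12−(-61/5)) + 11·(-61/5−(-13/2)) + (11/2)·(-13/2−(-12))) = ½·(-19/5 − 627/10 + 121/4) = -145/8, so the C-coordinate is 1/2.
Check: 1/10 + 2/5 + 1/2 = 1.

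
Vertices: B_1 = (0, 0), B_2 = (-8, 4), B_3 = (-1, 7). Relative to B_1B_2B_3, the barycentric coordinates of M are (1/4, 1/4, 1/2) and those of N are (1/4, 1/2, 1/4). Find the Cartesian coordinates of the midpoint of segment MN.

(-27/8, 33/8)

Barycentric coordinates of the midpoint are the average: (1/4, 3/8, 3/8).
Converting: (1/4)·B_1 + (3/8)·B_2 + (3/8)·B_3 = (-27/8, 33/8).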